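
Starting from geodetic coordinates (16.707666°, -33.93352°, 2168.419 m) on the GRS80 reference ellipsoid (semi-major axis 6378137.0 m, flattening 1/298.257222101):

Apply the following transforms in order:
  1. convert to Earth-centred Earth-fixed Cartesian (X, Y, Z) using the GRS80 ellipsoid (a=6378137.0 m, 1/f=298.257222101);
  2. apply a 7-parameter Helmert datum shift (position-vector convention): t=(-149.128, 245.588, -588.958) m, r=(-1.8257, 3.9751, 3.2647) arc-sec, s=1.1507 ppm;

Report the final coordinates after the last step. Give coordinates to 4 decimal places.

start: φ=16.707666°, λ=-33.933520°, h=2168.419 m
→ ECEF (a=6378137.000, f=1/298.257222101): X=5071575.3336, Y=-3412265.6922, Z=1822494.5083
→ Helmert 7p (PV): X=5071521.1728, Y=-3411927.6278, Z=1821840.1117

X=5071521.1728 m, Y=-3411927.6278 m, Z=1821840.1117 m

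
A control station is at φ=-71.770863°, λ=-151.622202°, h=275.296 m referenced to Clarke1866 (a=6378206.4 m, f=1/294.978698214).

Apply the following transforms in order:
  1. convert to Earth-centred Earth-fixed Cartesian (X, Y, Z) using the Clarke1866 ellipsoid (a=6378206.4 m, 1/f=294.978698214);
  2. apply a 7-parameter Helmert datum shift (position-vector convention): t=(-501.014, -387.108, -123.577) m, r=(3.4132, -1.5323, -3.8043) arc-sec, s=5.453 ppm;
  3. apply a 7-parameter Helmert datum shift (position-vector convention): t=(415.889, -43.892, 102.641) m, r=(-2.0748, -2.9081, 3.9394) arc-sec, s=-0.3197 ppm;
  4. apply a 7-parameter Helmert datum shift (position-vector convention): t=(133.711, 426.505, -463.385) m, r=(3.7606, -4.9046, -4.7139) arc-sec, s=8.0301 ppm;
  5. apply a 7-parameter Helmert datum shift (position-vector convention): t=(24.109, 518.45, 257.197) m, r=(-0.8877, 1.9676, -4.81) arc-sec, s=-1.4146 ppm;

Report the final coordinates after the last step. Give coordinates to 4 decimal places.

X=-1760693.4474 m, Y=-950537.0289 m, Z=-6036196.3642 m

start: φ=-71.770863°, λ=-151.622202°, h=275.296 m
→ ECEF (a=6378206.400, f=1/294.978698214): X=-1760918.0354, Y=-951243.1738, Z=-6035815.9086
→ Helmert 7p (PV): X=-1761401.3572, Y=-951503.1116, Z=-6036001.2214
→ Helmert 7p (PV): X=-1760881.6318, Y=-951641.0555, Z=-6035911.9134
→ Helmert 7p (PV): X=-1760640.2854, Y=-951071.9024, Z=-6036482.9886
→ Helmert 7p (PV): X=-1760693.4474, Y=-950537.0289, Z=-6036196.3642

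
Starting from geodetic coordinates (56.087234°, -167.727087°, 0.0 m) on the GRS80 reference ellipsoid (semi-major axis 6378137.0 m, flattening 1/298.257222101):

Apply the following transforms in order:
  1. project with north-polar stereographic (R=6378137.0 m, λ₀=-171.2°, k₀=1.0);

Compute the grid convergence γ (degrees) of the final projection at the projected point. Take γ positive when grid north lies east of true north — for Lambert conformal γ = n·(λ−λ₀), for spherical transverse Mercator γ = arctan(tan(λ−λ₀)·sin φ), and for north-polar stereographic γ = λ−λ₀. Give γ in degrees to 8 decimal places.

3.47291300

start: φ=56.087234°, λ=-167.727087°, h=0.000 m
→ into stereo (λ₀=-171.2°): φ=56.08723400°, λ−λ₀=3.47291300°
convergence γ = 3.47291300°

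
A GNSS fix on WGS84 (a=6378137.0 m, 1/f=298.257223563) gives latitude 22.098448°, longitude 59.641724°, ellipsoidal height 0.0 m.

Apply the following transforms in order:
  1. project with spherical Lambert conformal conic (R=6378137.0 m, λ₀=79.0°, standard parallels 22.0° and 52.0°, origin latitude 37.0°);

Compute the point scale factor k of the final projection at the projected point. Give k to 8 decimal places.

start: φ=22.098448°, λ=59.641724°, h=0.000 m
→ into lcc (λ₀=79.0°): φ=22.09844800°, λ−λ₀=-19.35827600°
scale k = 0.99956713

0.99956713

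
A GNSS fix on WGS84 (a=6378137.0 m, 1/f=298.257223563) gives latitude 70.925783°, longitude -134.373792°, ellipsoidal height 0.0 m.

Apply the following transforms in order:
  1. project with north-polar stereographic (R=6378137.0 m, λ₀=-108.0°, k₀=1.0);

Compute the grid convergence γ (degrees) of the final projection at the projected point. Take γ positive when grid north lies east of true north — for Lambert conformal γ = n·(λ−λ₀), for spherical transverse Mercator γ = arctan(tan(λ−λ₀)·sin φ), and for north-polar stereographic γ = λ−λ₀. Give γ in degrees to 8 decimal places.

start: φ=70.925783°, λ=-134.373792°, h=0.000 m
→ into stereo (λ₀=-108.0°): φ=70.92578300°, λ−λ₀=-26.37379200°
convergence γ = -26.37379200°

-26.37379200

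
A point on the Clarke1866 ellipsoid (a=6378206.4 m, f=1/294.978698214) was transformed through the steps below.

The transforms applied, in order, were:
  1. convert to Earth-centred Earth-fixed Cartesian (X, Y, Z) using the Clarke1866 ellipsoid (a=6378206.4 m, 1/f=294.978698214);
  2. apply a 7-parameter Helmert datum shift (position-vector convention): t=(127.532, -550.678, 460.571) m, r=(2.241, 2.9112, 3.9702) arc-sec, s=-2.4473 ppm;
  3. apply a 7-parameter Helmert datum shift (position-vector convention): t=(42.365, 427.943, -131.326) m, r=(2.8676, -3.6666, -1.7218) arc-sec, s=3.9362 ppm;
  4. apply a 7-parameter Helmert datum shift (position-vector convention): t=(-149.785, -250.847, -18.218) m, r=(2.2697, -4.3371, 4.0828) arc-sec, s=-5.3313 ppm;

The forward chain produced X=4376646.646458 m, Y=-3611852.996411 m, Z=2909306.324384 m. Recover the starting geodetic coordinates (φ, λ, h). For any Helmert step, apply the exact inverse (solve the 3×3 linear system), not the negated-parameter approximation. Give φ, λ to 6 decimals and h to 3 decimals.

start: X=4376646.6465, Y=-3611852.9964, Z=2909306.3244 m
→ Helmert⁻¹: X=4376809.4493, Y=-3611676.0252, Z=2909287.7646
→ Helmert⁻¹: X=4376831.7256, Y=-3612012.7669, Z=2909380.0514
→ Helmert⁻¹: X=4376604.3322, Y=-3611523.5628, Z=2909027.6083
→ geod (Bowring, a=6378206.400): φ=27.30091300°, λ=-39.52905700°, h=2847.8520 m

φ=27.300913°, λ=-39.529057°, h=2847.852 m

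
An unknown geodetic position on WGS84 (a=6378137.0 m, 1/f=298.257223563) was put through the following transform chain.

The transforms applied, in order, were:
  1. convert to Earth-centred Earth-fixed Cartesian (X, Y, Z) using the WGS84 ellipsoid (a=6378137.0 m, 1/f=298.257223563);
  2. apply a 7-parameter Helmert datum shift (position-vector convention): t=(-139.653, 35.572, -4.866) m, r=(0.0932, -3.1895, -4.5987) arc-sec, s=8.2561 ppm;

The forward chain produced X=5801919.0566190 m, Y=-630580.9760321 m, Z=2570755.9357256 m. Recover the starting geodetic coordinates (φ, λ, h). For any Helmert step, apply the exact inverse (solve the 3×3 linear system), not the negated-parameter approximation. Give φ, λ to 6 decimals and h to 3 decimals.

start: X=5801919.0566, Y=-630580.9760, Z=2570755.9357 m
→ Helmert⁻¹: X=5802064.6146, Y=-630480.8223, Z=2570650.1442
→ geod (Bowring, a=6378137.000): φ=23.91404100°, λ=-6.20170700°, h=2632.5270 m

φ=23.914041°, λ=-6.201707°, h=2632.527 m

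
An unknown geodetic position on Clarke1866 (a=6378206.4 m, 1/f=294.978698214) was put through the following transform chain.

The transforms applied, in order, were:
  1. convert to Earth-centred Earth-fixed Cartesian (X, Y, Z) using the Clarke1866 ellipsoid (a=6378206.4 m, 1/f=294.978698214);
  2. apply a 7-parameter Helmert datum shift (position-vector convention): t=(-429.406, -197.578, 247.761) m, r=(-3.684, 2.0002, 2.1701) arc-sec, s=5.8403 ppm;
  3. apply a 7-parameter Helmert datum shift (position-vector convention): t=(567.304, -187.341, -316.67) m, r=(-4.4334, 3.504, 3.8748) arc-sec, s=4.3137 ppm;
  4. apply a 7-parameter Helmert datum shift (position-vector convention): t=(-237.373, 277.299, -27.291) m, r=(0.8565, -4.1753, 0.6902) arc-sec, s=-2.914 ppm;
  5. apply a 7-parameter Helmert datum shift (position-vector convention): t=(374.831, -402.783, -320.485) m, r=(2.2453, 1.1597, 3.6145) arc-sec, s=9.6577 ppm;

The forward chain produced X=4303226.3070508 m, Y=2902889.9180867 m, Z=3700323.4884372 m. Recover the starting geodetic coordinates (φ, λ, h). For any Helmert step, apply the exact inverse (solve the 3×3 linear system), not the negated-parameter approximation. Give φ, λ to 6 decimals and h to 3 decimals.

start: X=4303226.3071, Y=2902889.9181, Z=3700323.4884 m
→ Helmert⁻¹: X=4302839.9896, Y=2903229.5440, Z=3700600.8231
→ Helmert⁻¹: X=4303174.5236, Y=2902961.6712, Z=3700539.7368
→ Helmert⁻¹: X=4302580.3218, Y=2902976.1148, Z=3700975.9299
→ Helmert⁻¹: X=4302979.2523, Y=2903045.3678, Z=3700800.1326
→ geod (Bowring, a=6378206.400): φ=35.67169100°, λ=34.00594100°, h=3995.4490 m

φ=35.671691°, λ=34.005941°, h=3995.449 m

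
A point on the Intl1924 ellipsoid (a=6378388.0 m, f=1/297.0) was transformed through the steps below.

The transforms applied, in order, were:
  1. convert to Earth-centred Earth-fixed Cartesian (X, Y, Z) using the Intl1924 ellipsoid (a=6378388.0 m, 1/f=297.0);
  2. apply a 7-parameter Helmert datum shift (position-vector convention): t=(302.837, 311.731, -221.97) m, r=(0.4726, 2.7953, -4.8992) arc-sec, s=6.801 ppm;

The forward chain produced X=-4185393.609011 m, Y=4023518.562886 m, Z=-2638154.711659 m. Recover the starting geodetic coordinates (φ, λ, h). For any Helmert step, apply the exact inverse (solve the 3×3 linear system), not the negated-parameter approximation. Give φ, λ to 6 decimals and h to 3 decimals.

φ=-24.582048°, λ=136.135142°, h=2165.830 m

start: X=-4185393.6090, Y=4023518.5629, Z=-2638154.7117 m
→ Helmert⁻¹: X=-4185727.7854, Y=4023074.0067, Z=-2637980.7440
→ geod (Bowring, a=6378388.000): φ=-24.58204800°, λ=136.13514200°, h=2165.8300 m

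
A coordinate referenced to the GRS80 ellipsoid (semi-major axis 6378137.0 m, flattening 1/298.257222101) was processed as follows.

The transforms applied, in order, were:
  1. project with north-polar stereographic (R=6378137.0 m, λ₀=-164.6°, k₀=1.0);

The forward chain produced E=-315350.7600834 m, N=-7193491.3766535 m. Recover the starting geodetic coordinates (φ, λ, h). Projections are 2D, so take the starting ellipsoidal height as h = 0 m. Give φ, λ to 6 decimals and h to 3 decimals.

φ=31.114062°, λ=-167.110145°, h=0.000 m

start: E=-315350.7601, N=-7193491.3767 m
→ stereo⁻¹: φ=31.11406200°, λ=-167.11014500°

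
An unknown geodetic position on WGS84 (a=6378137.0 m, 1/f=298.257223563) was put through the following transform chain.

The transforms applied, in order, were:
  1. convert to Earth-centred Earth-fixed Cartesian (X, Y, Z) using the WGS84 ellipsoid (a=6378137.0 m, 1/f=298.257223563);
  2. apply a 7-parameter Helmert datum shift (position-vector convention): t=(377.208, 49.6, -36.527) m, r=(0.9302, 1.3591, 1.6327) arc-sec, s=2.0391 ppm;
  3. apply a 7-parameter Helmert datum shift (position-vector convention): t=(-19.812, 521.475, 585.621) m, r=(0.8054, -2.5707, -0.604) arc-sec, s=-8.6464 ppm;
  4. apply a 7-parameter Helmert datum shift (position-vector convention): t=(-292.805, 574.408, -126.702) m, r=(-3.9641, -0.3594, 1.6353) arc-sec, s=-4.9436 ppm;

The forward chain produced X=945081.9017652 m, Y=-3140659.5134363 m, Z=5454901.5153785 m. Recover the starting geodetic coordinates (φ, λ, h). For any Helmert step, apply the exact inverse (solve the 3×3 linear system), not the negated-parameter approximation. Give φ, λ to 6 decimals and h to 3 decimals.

φ=59.142142°, λ=-73.259684°, h=2826.592 m

start: X=945081.9018, Y=-3140659.5134, Z=5454901.5154 m
→ Helmert⁻¹: X=945363.9800, Y=-3141361.7823, Z=5454993.1655
→ Helmert⁻¹: X=945469.1460, Y=-3141886.3570, Z=5454455.1905
→ Helmert⁻¹: X=945029.2006, Y=-3141912.4323, Z=5454500.9914
→ geod (Bowring, a=6378137.000): φ=59.14214200°, λ=-73.25968400°, h=2826.5920 m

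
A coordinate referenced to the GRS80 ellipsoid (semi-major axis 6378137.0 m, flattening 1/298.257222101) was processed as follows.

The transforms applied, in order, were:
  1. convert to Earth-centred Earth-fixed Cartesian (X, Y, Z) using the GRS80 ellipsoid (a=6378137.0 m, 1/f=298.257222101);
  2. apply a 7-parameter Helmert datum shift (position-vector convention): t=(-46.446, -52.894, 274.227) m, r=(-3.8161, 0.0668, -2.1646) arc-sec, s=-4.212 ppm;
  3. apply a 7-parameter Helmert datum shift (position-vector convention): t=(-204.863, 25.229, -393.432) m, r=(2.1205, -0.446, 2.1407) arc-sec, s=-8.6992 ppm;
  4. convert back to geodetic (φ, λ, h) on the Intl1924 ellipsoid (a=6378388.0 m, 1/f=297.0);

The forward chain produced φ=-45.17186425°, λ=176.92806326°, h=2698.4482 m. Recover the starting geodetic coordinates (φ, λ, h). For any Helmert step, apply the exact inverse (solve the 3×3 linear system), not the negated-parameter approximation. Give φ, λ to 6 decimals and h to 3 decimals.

start: φ=-45.171864°, λ=176.928063°, h=2698.448 m
→ ECEF (a=6378388.000, f=1/297.0): X=-4499701.5570, Y=241484.7822, Z=-4502828.6474
→ Helmert⁻¹: X=-4499543.0659, Y=241462.0643, Z=-4502467.1364
→ Helmert⁻¹: X=-4499516.6486, Y=241552.0618, Z=-4502757.3173
→ geod (Bowring, a=6378137.000): φ=-45.17174500°, λ=176.92708300°, h=2725.3500 m

φ=-45.171745°, λ=176.927083°, h=2725.350 m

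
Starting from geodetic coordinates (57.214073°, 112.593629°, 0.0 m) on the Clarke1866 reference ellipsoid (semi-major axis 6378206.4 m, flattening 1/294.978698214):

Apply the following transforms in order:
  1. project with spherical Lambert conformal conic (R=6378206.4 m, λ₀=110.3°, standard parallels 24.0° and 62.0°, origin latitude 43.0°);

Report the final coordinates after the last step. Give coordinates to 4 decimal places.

E=134467.0258 m, N=1510100.6912 m

start: φ=57.214073°, λ=112.593629°, h=0.000 m
→ lcc (R=6378206.4, λ₀=110.3°): E=134467.0258, N=1510100.6912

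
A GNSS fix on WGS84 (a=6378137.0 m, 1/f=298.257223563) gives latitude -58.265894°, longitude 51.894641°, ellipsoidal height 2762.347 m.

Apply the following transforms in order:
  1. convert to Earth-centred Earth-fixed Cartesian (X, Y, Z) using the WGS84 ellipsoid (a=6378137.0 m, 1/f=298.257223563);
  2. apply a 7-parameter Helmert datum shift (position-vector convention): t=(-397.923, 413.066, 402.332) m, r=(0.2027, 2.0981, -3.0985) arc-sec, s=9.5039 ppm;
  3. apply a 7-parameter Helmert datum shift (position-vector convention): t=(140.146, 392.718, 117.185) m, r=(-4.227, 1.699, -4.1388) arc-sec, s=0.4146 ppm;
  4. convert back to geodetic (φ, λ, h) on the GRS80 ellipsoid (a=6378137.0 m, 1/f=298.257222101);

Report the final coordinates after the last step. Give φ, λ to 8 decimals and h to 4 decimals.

start: φ=-58.265894°, λ=51.894641°, h=2762.347 m
→ ECEF (a=6378137.000, f=1/298.257223563): X=2076181.4362, Y=2647342.3564, Z=-5403722.4641
→ Helmert 7p (PV): X=2075788.0471, Y=2647754.7042, Z=-5403390.0058
→ Helmert 7p (PV): X=2075937.6745, Y=2647996.1362, Z=-5403346.4199
→ geod (Bowring, a=6378137.000): φ=-58.26134012°, λ=51.90477737°, h=2634.0349 m

φ=-58.26134012°, λ=51.90477737°, h=2634.0349 m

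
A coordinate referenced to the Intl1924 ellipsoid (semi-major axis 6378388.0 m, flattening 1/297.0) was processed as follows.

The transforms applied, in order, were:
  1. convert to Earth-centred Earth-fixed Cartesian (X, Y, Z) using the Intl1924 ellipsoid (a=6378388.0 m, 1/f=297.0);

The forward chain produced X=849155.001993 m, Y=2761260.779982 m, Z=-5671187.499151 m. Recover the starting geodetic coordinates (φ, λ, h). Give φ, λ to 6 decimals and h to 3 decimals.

start: X=849155.0020, Y=2761260.7800, Z=-5671187.4992 m
→ geod (Bowring, a=6378388.000): φ=-63.16181500°, λ=72.90606100°, h=3270.1850 m

φ=-63.161815°, λ=72.906061°, h=3270.185 m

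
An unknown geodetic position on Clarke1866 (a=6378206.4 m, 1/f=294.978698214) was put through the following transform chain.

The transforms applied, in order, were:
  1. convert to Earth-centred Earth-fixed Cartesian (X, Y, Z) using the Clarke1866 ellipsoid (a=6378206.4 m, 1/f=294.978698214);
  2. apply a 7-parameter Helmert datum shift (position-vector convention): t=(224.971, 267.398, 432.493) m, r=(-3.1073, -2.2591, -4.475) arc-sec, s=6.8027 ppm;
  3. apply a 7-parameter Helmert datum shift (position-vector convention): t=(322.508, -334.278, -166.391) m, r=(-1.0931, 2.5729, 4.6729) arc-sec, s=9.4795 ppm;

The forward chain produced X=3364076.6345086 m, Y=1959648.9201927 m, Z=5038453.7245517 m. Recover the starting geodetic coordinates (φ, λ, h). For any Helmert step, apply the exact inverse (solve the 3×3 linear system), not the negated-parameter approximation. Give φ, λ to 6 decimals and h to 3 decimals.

start: X=3364076.6345, Y=1959648.9202, Z=5038453.7246 m
→ Helmert⁻¹: X=3363703.7898, Y=1959861.7123, Z=5038624.6968
→ Helmert⁻¹: X=3363468.6044, Y=1959578.0579, Z=5038150.6128
→ geod (Bowring, a=6378206.400): φ=52.49699300°, λ=30.22534800°, h=2134.5030 m

φ=52.496993°, λ=30.225348°, h=2134.503 m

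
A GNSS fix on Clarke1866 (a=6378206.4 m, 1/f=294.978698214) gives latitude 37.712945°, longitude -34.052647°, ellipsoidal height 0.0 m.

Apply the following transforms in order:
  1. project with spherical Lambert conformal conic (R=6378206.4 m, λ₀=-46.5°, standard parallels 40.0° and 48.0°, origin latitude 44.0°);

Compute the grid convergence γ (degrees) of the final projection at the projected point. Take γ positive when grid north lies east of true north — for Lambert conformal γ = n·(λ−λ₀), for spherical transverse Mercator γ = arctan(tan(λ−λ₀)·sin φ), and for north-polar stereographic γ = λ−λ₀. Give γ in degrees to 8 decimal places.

start: φ=37.712945°, λ=-34.052647°, h=0.000 m
→ into lcc (λ₀=-46.5°): φ=37.71294500°, λ−λ₀=12.44735300°
convergence γ = 8.65370347°

8.65370347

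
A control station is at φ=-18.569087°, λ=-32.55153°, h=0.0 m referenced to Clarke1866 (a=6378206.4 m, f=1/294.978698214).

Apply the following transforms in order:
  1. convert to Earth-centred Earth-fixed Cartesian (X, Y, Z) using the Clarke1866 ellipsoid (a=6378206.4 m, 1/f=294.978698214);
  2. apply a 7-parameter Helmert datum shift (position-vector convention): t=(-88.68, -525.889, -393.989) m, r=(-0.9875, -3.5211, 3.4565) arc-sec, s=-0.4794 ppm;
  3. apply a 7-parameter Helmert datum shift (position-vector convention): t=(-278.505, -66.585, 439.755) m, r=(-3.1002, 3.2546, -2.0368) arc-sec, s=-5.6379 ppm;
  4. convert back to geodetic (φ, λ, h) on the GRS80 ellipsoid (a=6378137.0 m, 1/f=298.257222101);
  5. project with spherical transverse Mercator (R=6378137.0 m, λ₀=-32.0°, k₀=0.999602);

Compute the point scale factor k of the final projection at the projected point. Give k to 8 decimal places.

0.99964461

start: φ=-18.569087°, λ=-32.551530°, h=0.000 m
→ ECEF (a=6378206.400, f=1/294.978698214): X=5098105.2464, Y=-3254300.9008, Z=-2018071.2211
→ Helmert 7p (PV): X=5098103.1066, Y=-3254749.4594, Z=-2018361.6340
→ Helmert 7p (PV): X=5097731.8725, Y=-3254878.3725, Z=-2017942.0217
→ geod (Bowring, a=6378137.000): φ=-18.56669772°, λ=-32.55804423°, h=0.4477 m
→ into tm (λ₀=-32.0°): φ=-18.56669772°, λ−λ₀=-0.55804423°
scale k = 0.99964461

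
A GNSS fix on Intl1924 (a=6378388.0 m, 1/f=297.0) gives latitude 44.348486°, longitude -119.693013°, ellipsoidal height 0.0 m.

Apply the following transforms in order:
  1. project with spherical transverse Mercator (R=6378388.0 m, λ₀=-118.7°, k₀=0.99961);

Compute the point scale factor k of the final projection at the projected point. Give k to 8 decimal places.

0.99968677

start: φ=44.348486°, λ=-119.693013°, h=0.000 m
→ into tm (λ₀=-118.7°): φ=44.34848600°, λ−λ₀=-0.99301300°
scale k = 0.99968677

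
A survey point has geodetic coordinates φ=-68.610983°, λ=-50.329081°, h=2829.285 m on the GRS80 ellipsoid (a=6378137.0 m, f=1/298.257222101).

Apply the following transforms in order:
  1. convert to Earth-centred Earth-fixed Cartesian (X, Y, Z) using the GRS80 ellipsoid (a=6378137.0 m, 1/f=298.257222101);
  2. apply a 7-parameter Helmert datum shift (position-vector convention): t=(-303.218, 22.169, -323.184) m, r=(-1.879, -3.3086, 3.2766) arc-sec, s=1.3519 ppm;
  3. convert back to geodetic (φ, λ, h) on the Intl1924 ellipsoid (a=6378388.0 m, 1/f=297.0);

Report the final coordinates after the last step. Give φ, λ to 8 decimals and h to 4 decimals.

start: φ=-68.610983°, λ=-50.329081°, h=2829.285 m
→ ECEF (a=6378137.000, f=1/298.257222101): X=1489913.3375, Y=-1796463.7911, Z=-5918919.0913
→ Helmert 7p (PV): X=1489735.6141, Y=-1796474.3022, Z=-5919210.0129
→ geod (Bowring, a=6378388.000): φ=-68.61337017°, λ=-50.33260418°, h=2889.9309 m

φ=-68.61337017°, λ=-50.33260418°, h=2889.9309 m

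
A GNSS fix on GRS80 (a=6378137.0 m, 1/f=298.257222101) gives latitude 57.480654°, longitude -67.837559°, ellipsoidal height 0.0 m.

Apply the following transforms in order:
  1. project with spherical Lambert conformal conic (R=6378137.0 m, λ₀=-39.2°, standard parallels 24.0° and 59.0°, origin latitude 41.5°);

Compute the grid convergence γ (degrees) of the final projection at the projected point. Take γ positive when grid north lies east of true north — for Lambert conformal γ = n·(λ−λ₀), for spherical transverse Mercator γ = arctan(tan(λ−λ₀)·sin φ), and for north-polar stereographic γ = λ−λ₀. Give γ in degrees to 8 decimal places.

-19.28840409

start: φ=57.480654°, λ=-67.837559°, h=0.000 m
→ into lcc (λ₀=-39.2°): φ=57.48065400°, λ−λ₀=-28.63755900°
convergence γ = -19.28840409°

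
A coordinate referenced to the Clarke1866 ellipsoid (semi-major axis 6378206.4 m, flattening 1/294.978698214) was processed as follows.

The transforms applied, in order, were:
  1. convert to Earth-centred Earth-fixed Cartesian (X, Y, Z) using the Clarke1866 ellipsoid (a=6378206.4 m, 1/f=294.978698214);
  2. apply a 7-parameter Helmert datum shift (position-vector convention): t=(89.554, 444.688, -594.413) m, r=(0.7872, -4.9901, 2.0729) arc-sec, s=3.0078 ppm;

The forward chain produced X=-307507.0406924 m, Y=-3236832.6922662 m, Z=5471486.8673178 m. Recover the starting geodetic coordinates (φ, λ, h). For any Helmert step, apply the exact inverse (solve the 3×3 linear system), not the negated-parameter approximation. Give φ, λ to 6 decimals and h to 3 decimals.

φ=59.449412°, λ=-95.426070°, h=3170.277 m

start: X=-307507.0407, Y=-3236832.6923, Z=5471486.8673 m
→ Helmert⁻¹: X=-307495.8184, Y=-3237243.6690, Z=5472084.6154
→ geod (Bowring, a=6378206.400): φ=59.44941200°, λ=-95.42607000°, h=3170.2770 m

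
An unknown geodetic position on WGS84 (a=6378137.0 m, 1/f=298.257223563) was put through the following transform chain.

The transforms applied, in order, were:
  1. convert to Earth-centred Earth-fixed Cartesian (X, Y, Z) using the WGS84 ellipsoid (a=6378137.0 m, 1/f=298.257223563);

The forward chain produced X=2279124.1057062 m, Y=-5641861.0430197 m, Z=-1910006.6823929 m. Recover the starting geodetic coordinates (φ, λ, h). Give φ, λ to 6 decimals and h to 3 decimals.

φ=-17.537171°, λ=-68.002931°, h=1338.651 m

start: X=2279124.1057, Y=-5641861.0430, Z=-1910006.6824 m
→ geod (Bowring, a=6378137.000): φ=-17.53717100°, λ=-68.00293100°, h=1338.6510 m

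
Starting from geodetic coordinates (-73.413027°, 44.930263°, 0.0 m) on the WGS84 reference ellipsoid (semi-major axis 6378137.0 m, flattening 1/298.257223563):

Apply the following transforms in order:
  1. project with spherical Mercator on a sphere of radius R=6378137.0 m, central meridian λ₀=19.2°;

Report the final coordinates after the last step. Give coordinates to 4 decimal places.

start: φ=-73.413027°, λ=44.930263°, h=0.000 m
→ merc (R=6378137.0, λ₀=19.2°): E=2864279.7751, N=-12282621.5181

E=2864279.7751 m, N=-12282621.5181 m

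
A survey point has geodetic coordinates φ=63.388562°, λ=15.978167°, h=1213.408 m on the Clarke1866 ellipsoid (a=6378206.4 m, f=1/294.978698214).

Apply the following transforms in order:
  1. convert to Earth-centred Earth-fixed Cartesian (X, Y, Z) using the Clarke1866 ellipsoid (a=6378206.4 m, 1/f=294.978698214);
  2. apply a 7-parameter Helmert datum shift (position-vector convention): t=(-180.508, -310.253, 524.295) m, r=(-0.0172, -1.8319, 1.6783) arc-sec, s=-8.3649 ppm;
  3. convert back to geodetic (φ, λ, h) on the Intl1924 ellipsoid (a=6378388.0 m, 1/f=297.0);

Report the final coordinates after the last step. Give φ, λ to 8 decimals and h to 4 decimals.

start: φ=63.388562°, λ=15.978167°, h=1213.408 m
→ ECEF (a=6378206.400, f=1/294.978698214): X=2754644.6850, Y=788745.7906, Z=5680401.3491
→ Helmert 7p (PV): X=2754384.2681, Y=788451.8268, Z=5680902.5270
→ geod (Bowring, a=6378388.000): φ=63.39217703°, λ=15.97394889°, h=1214.4568 m

φ=63.39217703°, λ=15.97394889°, h=1214.4568 m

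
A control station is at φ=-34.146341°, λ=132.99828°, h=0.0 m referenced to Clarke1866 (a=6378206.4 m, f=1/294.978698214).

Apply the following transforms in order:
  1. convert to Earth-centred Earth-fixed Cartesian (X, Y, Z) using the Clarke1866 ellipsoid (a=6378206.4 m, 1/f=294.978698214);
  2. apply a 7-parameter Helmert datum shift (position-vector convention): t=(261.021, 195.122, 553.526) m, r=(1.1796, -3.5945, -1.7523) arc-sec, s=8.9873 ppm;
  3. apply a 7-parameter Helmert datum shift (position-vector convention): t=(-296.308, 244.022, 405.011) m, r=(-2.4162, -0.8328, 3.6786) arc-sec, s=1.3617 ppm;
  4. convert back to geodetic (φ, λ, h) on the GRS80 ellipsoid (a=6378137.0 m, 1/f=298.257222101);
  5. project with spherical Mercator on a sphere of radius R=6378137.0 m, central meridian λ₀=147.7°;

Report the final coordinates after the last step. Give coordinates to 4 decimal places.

E=-1636908.6153 m, N=-4047151.1221 m

start: φ=-34.146341°, λ=132.998280°, h=0.000 m
→ ECEF (a=6378206.400, f=1/294.978698214): X=-3603756.6059, Y=3864788.4222, Z=-3559706.7335
→ Helmert 7p (PV): X=-3603433.1056, Y=3865069.2514, Z=-3559225.8992
→ Helmert 7p (PV): X=-3603788.8810, Y=3865212.5784, Z=-3558885.5595
→ geod (Bowring, a=6378137.000): φ=-34.13654254°, λ=132.99539972°, h=-191.2653 m
→ merc (R=6378137.0, λ₀=147.7°): E=-1636908.6153, N=-4047151.1221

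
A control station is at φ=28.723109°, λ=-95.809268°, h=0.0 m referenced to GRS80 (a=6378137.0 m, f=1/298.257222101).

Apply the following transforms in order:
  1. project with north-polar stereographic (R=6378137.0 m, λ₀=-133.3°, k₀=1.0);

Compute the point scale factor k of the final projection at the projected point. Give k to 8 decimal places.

start: φ=28.723109°, λ=-95.809268°, h=0.000 m
→ into stereo (λ₀=-133.3°): φ=28.72310900°, λ−λ₀=37.49073200°
scale k = 1.35082450

1.35082450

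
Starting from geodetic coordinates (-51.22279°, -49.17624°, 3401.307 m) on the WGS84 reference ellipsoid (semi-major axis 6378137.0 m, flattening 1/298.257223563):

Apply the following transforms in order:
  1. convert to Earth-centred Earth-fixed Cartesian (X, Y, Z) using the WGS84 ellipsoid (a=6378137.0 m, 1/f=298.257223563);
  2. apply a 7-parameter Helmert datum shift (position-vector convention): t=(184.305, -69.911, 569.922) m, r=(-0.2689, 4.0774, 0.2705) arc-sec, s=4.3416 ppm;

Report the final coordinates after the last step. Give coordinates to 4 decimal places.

start: φ=-51.222790°, λ=-49.176240°, h=3401.307 m
→ ECEF (a=6378137.000, f=1/298.257223563): X=2618120.6808, Y=-3030580.3314, Z=-4951756.7538
→ Helmert 7p (PV): X=2618222.4412, Y=-3030666.4219, Z=-4951256.1341

X=2618222.4412 m, Y=-3030666.4219 m, Z=-4951256.1341 m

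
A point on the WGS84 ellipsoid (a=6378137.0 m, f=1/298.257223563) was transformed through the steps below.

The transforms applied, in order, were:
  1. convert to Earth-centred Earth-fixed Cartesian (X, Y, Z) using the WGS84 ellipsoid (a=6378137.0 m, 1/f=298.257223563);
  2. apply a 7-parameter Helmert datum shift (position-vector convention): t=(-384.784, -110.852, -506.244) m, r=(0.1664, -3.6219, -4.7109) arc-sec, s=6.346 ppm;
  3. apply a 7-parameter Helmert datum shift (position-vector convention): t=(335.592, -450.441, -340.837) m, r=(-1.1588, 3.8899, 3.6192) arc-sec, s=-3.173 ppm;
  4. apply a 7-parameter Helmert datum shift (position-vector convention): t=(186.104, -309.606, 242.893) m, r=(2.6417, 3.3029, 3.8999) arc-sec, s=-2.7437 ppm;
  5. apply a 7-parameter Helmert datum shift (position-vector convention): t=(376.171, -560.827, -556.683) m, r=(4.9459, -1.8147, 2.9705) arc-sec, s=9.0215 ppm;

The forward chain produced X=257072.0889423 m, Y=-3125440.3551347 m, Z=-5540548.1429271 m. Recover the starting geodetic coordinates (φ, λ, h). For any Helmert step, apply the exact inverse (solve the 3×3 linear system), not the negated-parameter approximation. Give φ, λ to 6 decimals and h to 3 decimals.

φ=-60.658887°, λ=-85.306135°, h=2771.731 m

start: X=257072.0889, Y=-3125440.3551, Z=-5540548.1429 m
→ Helmert⁻¹: X=256599.8587, Y=-3124987.8699, Z=-5539868.8067
→ Helmert⁻¹: X=256444.0904, Y=-3124762.6394, Z=-5540082.7739
→ Helmert⁻¹: X=256158.9643, Y=-3124295.4839, Z=-5539772.2360
→ Helmert⁻¹: X=256516.2073, Y=-3124163.4161, Z=-5539232.8240
→ geod (Bowring, a=6378137.000): φ=-60.65888700°, λ=-85.30613500°, h=2771.7310 m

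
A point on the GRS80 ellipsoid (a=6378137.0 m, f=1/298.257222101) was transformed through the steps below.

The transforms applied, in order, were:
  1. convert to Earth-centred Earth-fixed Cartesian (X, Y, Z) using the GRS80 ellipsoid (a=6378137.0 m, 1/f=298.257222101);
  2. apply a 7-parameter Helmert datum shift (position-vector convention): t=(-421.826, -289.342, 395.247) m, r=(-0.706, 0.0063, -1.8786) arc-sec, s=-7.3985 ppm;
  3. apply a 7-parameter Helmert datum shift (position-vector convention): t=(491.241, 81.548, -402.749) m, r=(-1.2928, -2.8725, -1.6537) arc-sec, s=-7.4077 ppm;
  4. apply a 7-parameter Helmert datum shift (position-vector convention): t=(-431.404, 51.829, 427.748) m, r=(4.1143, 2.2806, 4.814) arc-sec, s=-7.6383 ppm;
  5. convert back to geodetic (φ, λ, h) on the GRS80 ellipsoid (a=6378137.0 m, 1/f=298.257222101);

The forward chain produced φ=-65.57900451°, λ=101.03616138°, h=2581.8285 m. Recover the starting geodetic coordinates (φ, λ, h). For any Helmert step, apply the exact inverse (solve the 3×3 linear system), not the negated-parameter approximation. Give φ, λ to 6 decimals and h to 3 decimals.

φ=-65.580418°, λ=101.028059°, h=3142.089 m

start: φ=-65.579005°, λ=101.036161°, h=2581.828 m
→ ECEF (a=6378137.000, f=1/298.257222101): X=-506401.2448, Y=2596458.4851, Z=-5787047.6485
→ Helmert⁻¹: X=-505849.1190, Y=2596322.8514, Z=-5787576.9843
→ Helmert⁻¹: X=-506445.5203, Y=2596292.7476, Z=-5787193.7797
→ Helmert⁻¹: X=-506050.9106, Y=2596616.5014, Z=-5787622.9743
→ geod (Bowring, a=6378137.000): φ=-65.58041800°, λ=101.02805900°, h=3142.0890 m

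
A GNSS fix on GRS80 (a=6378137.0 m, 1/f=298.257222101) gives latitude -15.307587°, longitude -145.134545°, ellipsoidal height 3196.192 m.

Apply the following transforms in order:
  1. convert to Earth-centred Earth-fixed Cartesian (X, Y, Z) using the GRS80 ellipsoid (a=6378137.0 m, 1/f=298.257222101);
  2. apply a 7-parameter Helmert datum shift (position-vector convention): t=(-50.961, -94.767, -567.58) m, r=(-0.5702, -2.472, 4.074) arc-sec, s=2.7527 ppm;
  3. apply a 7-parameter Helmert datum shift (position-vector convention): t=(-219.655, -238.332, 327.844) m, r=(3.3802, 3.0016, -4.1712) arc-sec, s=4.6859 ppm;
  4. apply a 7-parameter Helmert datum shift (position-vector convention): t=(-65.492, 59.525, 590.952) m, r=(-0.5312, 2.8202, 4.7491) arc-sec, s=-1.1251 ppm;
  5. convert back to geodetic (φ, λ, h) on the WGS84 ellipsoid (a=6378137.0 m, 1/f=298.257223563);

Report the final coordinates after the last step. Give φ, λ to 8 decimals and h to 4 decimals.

start: φ=-15.307587°, λ=-145.134545°, h=3196.192 m
→ ECEF (a=6378137.000, f=1/298.257222101): X=-5051285.2056, Y=-3519299.5895, Z=-1673794.9974
→ Helmert 7p (PV): X=-5051260.5005, Y=-3519508.4409, Z=-1674417.9938
→ Helmert 7p (PV): X=-5051599.3655, Y=-3519633.6752, Z=-1674082.1657
→ Helmert 7p (PV): X=-5051601.0262, Y=-3519690.8109, Z=-1673411.1969
→ geod (Bowring, a=6378137.000): φ=-15.30309220°, λ=-145.13323791°, h=3560.5339 m

φ=-15.30309220°, λ=-145.13323791°, h=3560.5339 m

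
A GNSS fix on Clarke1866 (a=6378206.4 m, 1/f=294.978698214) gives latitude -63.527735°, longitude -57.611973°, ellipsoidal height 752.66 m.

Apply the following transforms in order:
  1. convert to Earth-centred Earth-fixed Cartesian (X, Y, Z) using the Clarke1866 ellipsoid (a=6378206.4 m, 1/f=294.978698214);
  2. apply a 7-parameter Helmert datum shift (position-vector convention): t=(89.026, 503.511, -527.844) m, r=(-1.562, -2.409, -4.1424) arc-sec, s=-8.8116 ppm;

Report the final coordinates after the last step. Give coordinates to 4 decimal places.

start: φ=-63.527735°, λ=-57.611973°, h=752.660 m
→ ECEF (a=6378206.400, f=1/294.978698214): X=1527276.0414, Y=-2407713.9212, Z=-5686922.6157
→ Helmert 7p (PV): X=1527369.6740, Y=-2407262.9318, Z=-5687364.2788

X=1527369.6740 m, Y=-2407262.9318 m, Z=-5687364.2788 m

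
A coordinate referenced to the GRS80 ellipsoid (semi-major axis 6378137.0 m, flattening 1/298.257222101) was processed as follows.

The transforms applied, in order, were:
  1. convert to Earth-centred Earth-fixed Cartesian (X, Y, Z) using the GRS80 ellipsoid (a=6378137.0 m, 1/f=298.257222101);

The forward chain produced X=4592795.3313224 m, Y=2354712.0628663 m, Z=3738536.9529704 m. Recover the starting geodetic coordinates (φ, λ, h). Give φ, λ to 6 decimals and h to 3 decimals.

start: X=4592795.3313, Y=2354712.0629, Z=3738536.9530 m
→ geod (Bowring, a=6378137.000): φ=36.10058100°, λ=27.14407500°, h=2243.7660 m

φ=36.100581°, λ=27.144075°, h=2243.766 m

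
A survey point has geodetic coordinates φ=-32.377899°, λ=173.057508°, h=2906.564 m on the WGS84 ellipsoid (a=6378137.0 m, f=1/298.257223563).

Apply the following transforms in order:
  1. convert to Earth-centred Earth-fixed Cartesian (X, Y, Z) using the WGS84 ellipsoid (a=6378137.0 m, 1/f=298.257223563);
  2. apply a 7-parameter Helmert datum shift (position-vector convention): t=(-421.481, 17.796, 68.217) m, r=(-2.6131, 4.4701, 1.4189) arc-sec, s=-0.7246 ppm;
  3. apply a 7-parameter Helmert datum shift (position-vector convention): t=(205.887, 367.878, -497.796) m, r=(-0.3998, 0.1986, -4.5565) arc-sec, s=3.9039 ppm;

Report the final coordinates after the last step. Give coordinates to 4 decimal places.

X=-5354938.7261 m, Y=652431.7700 m, Z=-3397780.7973 m

start: φ=-32.377899°, λ=173.057508°, h=2906.564 m
→ ECEF (a=6378137.000, f=1/298.257223563): X=-5354639.1235, Y=652012.1858, Z=-3397452.0936
→ Helmert 7p (PV): X=-5355134.8381, Y=651949.6335, Z=-3397273.6311
→ Helmert 7p (PV): X=-5354938.7261, Y=652431.7700, Z=-3397780.7973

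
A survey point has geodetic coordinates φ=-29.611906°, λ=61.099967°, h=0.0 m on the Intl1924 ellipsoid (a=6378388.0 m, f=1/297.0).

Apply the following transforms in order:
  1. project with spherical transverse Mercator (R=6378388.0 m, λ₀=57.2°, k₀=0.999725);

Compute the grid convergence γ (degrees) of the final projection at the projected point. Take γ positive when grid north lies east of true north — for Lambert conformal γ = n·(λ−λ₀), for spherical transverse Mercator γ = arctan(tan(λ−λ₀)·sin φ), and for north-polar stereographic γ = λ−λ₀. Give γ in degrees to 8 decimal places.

start: φ=-29.611906°, λ=61.099967°, h=0.000 m
→ into tm (λ₀=57.2°): φ=-29.61190600°, λ−λ₀=3.89996700°
convergence γ = -1.92931371°

-1.92931371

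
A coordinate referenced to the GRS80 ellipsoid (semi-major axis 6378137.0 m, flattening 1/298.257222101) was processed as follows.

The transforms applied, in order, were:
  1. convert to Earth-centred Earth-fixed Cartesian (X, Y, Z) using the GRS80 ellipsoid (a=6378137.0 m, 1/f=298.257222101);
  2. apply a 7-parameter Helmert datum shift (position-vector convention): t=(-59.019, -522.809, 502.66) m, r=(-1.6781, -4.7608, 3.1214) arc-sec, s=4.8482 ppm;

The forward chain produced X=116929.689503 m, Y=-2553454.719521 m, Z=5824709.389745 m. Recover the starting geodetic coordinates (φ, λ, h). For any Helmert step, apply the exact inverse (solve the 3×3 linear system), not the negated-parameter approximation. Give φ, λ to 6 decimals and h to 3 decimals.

start: X=116929.6895, Y=-2553454.7195, Z=5824709.3897 m
→ Helmert⁻¹: X=117083.9347, Y=-2552968.6886, Z=5824155.0205
→ geod (Bowring, a=6378137.000): φ=66.44931200°, λ=-87.37414800°, h=9.1370 m

φ=66.449312°, λ=-87.374148°, h=9.137 m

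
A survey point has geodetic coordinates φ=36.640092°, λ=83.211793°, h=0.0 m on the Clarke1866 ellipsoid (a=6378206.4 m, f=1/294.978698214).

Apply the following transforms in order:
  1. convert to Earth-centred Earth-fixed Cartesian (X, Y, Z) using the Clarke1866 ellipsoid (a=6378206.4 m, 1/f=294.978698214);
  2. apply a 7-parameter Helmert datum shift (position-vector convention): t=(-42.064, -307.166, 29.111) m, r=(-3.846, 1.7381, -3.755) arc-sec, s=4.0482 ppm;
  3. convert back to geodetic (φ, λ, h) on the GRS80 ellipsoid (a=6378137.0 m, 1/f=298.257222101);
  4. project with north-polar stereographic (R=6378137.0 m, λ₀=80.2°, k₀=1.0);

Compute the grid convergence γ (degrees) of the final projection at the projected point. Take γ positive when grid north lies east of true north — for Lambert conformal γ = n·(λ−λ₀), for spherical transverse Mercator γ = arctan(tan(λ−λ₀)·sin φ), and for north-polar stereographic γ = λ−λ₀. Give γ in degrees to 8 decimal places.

3.01055009

start: φ=36.640092°, λ=83.211793°, h=0.000 m
→ ECEF (a=6378206.400, f=1/294.978698214): X=605660.9814, Y=5088132.9365, Z=3785228.2572
→ Helmert 7p (PV): X=605745.8943, Y=5087905.9217, Z=3785172.7146
→ geod (Bowring, a=6378137.000): φ=36.63879736°, λ=83.21055009°, h=-221.1207 m
→ into stereo (λ₀=80.2°): φ=36.63879736°, λ−λ₀=3.01055009°
convergence γ = 3.01055009°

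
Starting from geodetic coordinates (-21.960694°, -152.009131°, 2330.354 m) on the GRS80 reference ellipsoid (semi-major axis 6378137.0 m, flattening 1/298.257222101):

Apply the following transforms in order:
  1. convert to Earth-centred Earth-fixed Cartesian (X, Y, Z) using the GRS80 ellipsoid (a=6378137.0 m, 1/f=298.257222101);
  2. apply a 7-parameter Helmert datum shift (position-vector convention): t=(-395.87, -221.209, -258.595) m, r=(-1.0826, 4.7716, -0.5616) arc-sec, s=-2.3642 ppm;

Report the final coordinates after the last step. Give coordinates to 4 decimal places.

start: φ=-21.960694°, λ=-152.009131°, h=2330.354 m
→ ECEF (a=6378137.000, f=1/298.257222101): X=-5227736.0045, Y=-2778567.9705, Z=-2371248.3877
→ Helmert 7p (PV): X=-5228181.9352, Y=-2778780.8225, Z=-2371365.8582

X=-5228181.9352 m, Y=-2778780.8225 m, Z=-2371365.8582 m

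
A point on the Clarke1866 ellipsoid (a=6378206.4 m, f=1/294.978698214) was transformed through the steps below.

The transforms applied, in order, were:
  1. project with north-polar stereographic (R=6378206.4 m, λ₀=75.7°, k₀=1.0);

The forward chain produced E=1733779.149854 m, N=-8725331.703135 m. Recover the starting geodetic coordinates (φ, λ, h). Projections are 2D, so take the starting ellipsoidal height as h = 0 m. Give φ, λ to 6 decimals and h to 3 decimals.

φ=20.218590°, λ=86.938647°, h=0.000 m

start: E=1733779.1499, N=-8725331.7031 m
→ stereo⁻¹: φ=20.21859000°, λ=86.93864700°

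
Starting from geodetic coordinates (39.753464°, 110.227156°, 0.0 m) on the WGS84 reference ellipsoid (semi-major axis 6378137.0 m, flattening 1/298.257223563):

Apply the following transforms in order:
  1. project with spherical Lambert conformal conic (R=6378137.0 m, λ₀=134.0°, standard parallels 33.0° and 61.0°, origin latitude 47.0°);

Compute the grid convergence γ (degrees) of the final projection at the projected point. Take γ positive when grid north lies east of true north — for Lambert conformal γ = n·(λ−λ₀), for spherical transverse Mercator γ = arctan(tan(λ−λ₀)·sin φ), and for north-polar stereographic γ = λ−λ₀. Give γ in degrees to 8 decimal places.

-17.56692013

start: φ=39.753464°, λ=110.227156°, h=0.000 m
→ into lcc (λ₀=134.0°): φ=39.75346400°, λ−λ₀=-23.77284400°
convergence γ = -17.56692013°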